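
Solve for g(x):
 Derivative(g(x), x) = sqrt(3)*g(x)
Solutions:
 g(x) = C1*exp(sqrt(3)*x)


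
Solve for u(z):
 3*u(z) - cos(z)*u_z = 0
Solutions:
 u(z) = C1*(sin(z) + 1)^(3/2)/(sin(z) - 1)^(3/2)


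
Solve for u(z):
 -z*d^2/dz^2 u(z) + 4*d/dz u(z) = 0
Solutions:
 u(z) = C1 + C2*z^5


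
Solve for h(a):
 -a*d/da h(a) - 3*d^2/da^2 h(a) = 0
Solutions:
 h(a) = C1 + C2*erf(sqrt(6)*a/6)


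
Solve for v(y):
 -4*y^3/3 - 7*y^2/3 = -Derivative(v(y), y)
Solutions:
 v(y) = C1 + y^4/3 + 7*y^3/9


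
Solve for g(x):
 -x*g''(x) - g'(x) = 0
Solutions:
 g(x) = C1 + C2*log(x)


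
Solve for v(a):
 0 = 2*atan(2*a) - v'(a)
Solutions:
 v(a) = C1 + 2*a*atan(2*a) - log(4*a^2 + 1)/2


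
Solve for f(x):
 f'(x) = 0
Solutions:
 f(x) = C1


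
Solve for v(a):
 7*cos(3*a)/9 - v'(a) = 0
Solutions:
 v(a) = C1 + 7*sin(3*a)/27


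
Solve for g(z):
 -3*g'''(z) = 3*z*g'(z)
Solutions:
 g(z) = C1 + Integral(C2*airyai(-z) + C3*airybi(-z), z)


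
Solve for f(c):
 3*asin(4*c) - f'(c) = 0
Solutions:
 f(c) = C1 + 3*c*asin(4*c) + 3*sqrt(1 - 16*c^2)/4


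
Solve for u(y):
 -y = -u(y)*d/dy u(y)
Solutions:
 u(y) = -sqrt(C1 + y^2)
 u(y) = sqrt(C1 + y^2)


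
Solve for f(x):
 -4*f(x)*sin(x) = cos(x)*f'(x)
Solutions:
 f(x) = C1*cos(x)^4


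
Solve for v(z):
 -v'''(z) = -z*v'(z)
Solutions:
 v(z) = C1 + Integral(C2*airyai(z) + C3*airybi(z), z)


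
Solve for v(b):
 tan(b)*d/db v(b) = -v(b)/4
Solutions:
 v(b) = C1/sin(b)^(1/4)


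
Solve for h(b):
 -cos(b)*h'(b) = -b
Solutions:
 h(b) = C1 + Integral(b/cos(b), b)


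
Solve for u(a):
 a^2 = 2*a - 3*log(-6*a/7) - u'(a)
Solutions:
 u(a) = C1 - a^3/3 + a^2 - 3*a*log(-a) + 3*a*(-log(6) + 1 + log(7))


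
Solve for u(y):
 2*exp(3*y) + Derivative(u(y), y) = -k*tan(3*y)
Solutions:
 u(y) = C1 + k*log(cos(3*y))/3 - 2*exp(3*y)/3


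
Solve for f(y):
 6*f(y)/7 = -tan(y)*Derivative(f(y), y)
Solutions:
 f(y) = C1/sin(y)^(6/7)


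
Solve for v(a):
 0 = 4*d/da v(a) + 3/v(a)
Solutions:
 v(a) = -sqrt(C1 - 6*a)/2
 v(a) = sqrt(C1 - 6*a)/2


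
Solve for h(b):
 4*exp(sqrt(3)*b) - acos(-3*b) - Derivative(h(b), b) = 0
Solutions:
 h(b) = C1 - b*acos(-3*b) - sqrt(1 - 9*b^2)/3 + 4*sqrt(3)*exp(sqrt(3)*b)/3


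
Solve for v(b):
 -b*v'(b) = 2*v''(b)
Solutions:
 v(b) = C1 + C2*erf(b/2)


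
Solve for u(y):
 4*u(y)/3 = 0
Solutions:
 u(y) = 0


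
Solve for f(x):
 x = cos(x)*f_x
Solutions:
 f(x) = C1 + Integral(x/cos(x), x)


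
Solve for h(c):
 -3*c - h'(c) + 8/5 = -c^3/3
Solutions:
 h(c) = C1 + c^4/12 - 3*c^2/2 + 8*c/5


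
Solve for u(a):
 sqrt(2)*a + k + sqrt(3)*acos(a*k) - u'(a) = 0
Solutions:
 u(a) = C1 + sqrt(2)*a^2/2 + a*k + sqrt(3)*Piecewise((a*acos(a*k) - sqrt(-a^2*k^2 + 1)/k, Ne(k, 0)), (pi*a/2, True))


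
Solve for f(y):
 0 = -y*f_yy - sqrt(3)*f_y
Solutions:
 f(y) = C1 + C2*y^(1 - sqrt(3))


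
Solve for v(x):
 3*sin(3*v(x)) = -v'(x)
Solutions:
 v(x) = -acos((-C1 - exp(18*x))/(C1 - exp(18*x)))/3 + 2*pi/3
 v(x) = acos((-C1 - exp(18*x))/(C1 - exp(18*x)))/3


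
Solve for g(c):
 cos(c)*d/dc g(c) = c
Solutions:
 g(c) = C1 + Integral(c/cos(c), c)


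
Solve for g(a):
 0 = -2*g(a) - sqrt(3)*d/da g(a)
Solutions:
 g(a) = C1*exp(-2*sqrt(3)*a/3)


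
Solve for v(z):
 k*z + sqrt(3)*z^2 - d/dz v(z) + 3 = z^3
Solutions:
 v(z) = C1 + k*z^2/2 - z^4/4 + sqrt(3)*z^3/3 + 3*z


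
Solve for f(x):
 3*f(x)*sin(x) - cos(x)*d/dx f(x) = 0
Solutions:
 f(x) = C1/cos(x)^3


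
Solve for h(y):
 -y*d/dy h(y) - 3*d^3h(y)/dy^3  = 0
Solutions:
 h(y) = C1 + Integral(C2*airyai(-3^(2/3)*y/3) + C3*airybi(-3^(2/3)*y/3), y)


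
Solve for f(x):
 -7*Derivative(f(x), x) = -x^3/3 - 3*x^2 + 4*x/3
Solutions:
 f(x) = C1 + x^4/84 + x^3/7 - 2*x^2/21


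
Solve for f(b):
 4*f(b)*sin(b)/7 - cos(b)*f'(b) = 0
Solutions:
 f(b) = C1/cos(b)^(4/7)


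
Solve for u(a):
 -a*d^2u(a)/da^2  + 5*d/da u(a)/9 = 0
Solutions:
 u(a) = C1 + C2*a^(14/9)


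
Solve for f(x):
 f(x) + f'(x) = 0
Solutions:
 f(x) = C1*exp(-x)


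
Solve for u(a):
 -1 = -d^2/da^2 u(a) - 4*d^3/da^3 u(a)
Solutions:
 u(a) = C1 + C2*a + C3*exp(-a/4) + a^2/2


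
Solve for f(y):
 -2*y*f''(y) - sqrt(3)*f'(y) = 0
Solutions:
 f(y) = C1 + C2*y^(1 - sqrt(3)/2)


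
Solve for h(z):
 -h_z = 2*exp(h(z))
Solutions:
 h(z) = log(1/(C1 + 2*z))


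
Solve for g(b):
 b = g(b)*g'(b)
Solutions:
 g(b) = -sqrt(C1 + b^2)
 g(b) = sqrt(C1 + b^2)


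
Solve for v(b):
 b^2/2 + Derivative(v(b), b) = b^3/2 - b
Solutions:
 v(b) = C1 + b^4/8 - b^3/6 - b^2/2


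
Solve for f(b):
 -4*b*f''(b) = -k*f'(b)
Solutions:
 f(b) = C1 + b^(re(k)/4 + 1)*(C2*sin(log(b)*Abs(im(k))/4) + C3*cos(log(b)*im(k)/4))


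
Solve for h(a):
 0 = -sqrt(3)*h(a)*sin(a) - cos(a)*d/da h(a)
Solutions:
 h(a) = C1*cos(a)^(sqrt(3))


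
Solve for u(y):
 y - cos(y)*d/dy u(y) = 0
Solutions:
 u(y) = C1 + Integral(y/cos(y), y)


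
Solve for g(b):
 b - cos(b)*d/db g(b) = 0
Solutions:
 g(b) = C1 + Integral(b/cos(b), b)


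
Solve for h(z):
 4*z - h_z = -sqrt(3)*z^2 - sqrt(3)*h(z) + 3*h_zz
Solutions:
 h(z) = C1*exp(z*(-1 + sqrt(1 + 12*sqrt(3)))/6) + C2*exp(-z*(1 + sqrt(1 + 12*sqrt(3)))/6) - z^2 - 2*sqrt(3)*z - 2*sqrt(3) - 2


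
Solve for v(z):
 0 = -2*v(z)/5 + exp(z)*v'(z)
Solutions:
 v(z) = C1*exp(-2*exp(-z)/5)


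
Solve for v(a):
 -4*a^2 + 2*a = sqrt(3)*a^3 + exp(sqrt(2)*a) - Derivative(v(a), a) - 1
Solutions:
 v(a) = C1 + sqrt(3)*a^4/4 + 4*a^3/3 - a^2 - a + sqrt(2)*exp(sqrt(2)*a)/2


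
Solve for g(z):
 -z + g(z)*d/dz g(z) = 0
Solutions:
 g(z) = -sqrt(C1 + z^2)
 g(z) = sqrt(C1 + z^2)


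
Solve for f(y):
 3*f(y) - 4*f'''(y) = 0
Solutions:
 f(y) = C3*exp(6^(1/3)*y/2) + (C1*sin(2^(1/3)*3^(5/6)*y/4) + C2*cos(2^(1/3)*3^(5/6)*y/4))*exp(-6^(1/3)*y/4)


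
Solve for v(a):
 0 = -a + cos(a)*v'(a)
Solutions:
 v(a) = C1 + Integral(a/cos(a), a)


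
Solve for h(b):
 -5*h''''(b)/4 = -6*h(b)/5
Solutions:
 h(b) = C1*exp(-24^(1/4)*sqrt(5)*b/5) + C2*exp(24^(1/4)*sqrt(5)*b/5) + C3*sin(24^(1/4)*sqrt(5)*b/5) + C4*cos(24^(1/4)*sqrt(5)*b/5)


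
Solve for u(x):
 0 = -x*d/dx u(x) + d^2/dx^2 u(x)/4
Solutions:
 u(x) = C1 + C2*erfi(sqrt(2)*x)


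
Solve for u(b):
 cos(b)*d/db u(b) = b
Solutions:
 u(b) = C1 + Integral(b/cos(b), b)


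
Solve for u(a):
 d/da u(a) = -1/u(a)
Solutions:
 u(a) = -sqrt(C1 - 2*a)
 u(a) = sqrt(C1 - 2*a)


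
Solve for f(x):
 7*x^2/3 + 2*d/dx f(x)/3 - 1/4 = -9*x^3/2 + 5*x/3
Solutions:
 f(x) = C1 - 27*x^4/16 - 7*x^3/6 + 5*x^2/4 + 3*x/8


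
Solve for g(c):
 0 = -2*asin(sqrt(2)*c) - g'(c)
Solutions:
 g(c) = C1 - 2*c*asin(sqrt(2)*c) - sqrt(2)*sqrt(1 - 2*c^2)


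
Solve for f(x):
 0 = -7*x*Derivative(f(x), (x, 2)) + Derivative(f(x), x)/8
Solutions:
 f(x) = C1 + C2*x^(57/56)


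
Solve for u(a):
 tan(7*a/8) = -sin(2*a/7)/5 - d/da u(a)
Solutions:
 u(a) = C1 + 8*log(cos(7*a/8))/7 + 7*cos(2*a/7)/10


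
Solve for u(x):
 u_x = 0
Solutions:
 u(x) = C1


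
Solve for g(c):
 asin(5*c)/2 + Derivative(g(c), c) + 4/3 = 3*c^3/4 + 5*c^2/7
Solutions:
 g(c) = C1 + 3*c^4/16 + 5*c^3/21 - c*asin(5*c)/2 - 4*c/3 - sqrt(1 - 25*c^2)/10


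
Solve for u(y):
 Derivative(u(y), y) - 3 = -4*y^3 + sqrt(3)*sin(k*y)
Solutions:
 u(y) = C1 - y^4 + 3*y - sqrt(3)*cos(k*y)/k


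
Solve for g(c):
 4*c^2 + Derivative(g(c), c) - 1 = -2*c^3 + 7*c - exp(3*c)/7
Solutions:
 g(c) = C1 - c^4/2 - 4*c^3/3 + 7*c^2/2 + c - exp(3*c)/21


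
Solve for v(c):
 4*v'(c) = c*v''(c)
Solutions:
 v(c) = C1 + C2*c^5


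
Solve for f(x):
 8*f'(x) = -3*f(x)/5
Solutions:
 f(x) = C1*exp(-3*x/40)


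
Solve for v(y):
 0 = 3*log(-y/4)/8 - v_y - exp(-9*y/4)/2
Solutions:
 v(y) = C1 + 3*y*log(-y)/8 + 3*y*(-2*log(2) - 1)/8 + 2*exp(-9*y/4)/9


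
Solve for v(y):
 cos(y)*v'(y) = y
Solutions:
 v(y) = C1 + Integral(y/cos(y), y)


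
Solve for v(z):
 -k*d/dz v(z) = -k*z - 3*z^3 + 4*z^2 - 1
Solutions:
 v(z) = C1 + z^2/2 + 3*z^4/(4*k) - 4*z^3/(3*k) + z/k


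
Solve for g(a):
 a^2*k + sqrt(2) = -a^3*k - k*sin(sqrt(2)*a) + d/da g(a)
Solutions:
 g(a) = C1 + a^4*k/4 + a^3*k/3 + sqrt(2)*a - sqrt(2)*k*cos(sqrt(2)*a)/2


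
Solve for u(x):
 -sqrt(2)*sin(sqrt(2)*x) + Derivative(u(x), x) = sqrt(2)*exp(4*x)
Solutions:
 u(x) = C1 + sqrt(2)*exp(4*x)/4 - cos(sqrt(2)*x)


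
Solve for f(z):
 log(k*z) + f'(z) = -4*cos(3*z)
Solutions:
 f(z) = C1 - z*log(k*z) + z - 4*sin(3*z)/3


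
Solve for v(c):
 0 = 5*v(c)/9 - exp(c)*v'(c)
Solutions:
 v(c) = C1*exp(-5*exp(-c)/9)


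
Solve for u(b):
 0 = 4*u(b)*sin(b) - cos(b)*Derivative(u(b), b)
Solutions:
 u(b) = C1/cos(b)^4


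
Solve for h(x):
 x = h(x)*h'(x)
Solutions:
 h(x) = -sqrt(C1 + x^2)
 h(x) = sqrt(C1 + x^2)


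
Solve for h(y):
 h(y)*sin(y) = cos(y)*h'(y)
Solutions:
 h(y) = C1/cos(y)


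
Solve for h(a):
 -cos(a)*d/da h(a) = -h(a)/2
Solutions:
 h(a) = C1*(sin(a) + 1)^(1/4)/(sin(a) - 1)^(1/4)


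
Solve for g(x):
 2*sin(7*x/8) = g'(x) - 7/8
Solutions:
 g(x) = C1 + 7*x/8 - 16*cos(7*x/8)/7


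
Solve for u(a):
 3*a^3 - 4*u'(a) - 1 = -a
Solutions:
 u(a) = C1 + 3*a^4/16 + a^2/8 - a/4


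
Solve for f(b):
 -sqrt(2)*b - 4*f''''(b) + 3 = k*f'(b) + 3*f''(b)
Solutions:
 f(b) = C1 + C2*exp(b*(-(k + sqrt(k^2 + 1))^(1/3) + (k + sqrt(k^2 + 1))^(-1/3))/2) + C3*exp(b*((k + sqrt(k^2 + 1))^(1/3)/4 - sqrt(3)*I*(k + sqrt(k^2 + 1))^(1/3)/4 + 1/((-1 + sqrt(3)*I)*(k + sqrt(k^2 + 1))^(1/3)))) + C4*exp(b*((k + sqrt(k^2 + 1))^(1/3)/4 + sqrt(3)*I*(k + sqrt(k^2 + 1))^(1/3)/4 - 1/((1 + sqrt(3)*I)*(k + sqrt(k^2 + 1))^(1/3)))) - sqrt(2)*b^2/(2*k) + 3*b/k + 3*sqrt(2)*b/k^2


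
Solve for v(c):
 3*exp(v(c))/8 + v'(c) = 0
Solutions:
 v(c) = log(1/(C1 + 3*c)) + 3*log(2)


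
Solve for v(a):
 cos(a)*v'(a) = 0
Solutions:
 v(a) = C1


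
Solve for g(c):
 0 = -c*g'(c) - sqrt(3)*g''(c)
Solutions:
 g(c) = C1 + C2*erf(sqrt(2)*3^(3/4)*c/6)


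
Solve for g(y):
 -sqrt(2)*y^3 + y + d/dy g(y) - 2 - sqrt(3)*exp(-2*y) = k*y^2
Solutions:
 g(y) = C1 + k*y^3/3 + sqrt(2)*y^4/4 - y^2/2 + 2*y - sqrt(3)*exp(-2*y)/2


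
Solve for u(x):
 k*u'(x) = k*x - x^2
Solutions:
 u(x) = C1 + x^2/2 - x^3/(3*k)


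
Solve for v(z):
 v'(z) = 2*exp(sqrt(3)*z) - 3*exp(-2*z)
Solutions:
 v(z) = C1 + 2*sqrt(3)*exp(sqrt(3)*z)/3 + 3*exp(-2*z)/2


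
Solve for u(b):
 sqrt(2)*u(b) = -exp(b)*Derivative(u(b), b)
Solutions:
 u(b) = C1*exp(sqrt(2)*exp(-b))


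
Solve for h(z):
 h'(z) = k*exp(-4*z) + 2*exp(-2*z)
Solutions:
 h(z) = C1 - k*exp(-4*z)/4 - exp(-2*z)


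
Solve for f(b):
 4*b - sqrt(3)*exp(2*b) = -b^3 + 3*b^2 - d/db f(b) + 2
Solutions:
 f(b) = C1 - b^4/4 + b^3 - 2*b^2 + 2*b + sqrt(3)*exp(2*b)/2


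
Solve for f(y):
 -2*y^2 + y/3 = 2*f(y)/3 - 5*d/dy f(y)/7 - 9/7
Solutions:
 f(y) = C1*exp(14*y/15) - 3*y^2 - 83*y/14 - 867/196


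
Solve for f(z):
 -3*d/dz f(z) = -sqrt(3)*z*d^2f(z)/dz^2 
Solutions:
 f(z) = C1 + C2*z^(1 + sqrt(3))


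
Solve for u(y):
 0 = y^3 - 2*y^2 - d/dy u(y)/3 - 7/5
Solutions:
 u(y) = C1 + 3*y^4/4 - 2*y^3 - 21*y/5


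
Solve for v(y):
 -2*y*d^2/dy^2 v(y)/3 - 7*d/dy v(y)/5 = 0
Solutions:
 v(y) = C1 + C2/y^(11/10)


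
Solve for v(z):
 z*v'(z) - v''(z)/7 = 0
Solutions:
 v(z) = C1 + C2*erfi(sqrt(14)*z/2)


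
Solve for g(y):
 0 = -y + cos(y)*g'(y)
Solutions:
 g(y) = C1 + Integral(y/cos(y), y)


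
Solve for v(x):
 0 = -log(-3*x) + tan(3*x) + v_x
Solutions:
 v(x) = C1 + x*log(-x) - x + x*log(3) + log(cos(3*x))/3


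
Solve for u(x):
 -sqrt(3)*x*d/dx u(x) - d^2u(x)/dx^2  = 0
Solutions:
 u(x) = C1 + C2*erf(sqrt(2)*3^(1/4)*x/2)


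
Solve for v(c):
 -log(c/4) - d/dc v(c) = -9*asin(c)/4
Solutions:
 v(c) = C1 - c*log(c) + 9*c*asin(c)/4 + c + 2*c*log(2) + 9*sqrt(1 - c^2)/4


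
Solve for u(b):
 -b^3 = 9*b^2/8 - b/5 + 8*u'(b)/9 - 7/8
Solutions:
 u(b) = C1 - 9*b^4/32 - 27*b^3/64 + 9*b^2/80 + 63*b/64


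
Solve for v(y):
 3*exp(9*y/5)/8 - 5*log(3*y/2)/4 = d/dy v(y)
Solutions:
 v(y) = C1 - 5*y*log(y)/4 + 5*y*(-log(3) + log(2) + 1)/4 + 5*exp(9*y/5)/24


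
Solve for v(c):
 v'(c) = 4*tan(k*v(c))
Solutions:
 v(c) = Piecewise((-asin(exp(C1*k + 4*c*k))/k + pi/k, Ne(k, 0)), (nan, True))
 v(c) = Piecewise((asin(exp(C1*k + 4*c*k))/k, Ne(k, 0)), (nan, True))


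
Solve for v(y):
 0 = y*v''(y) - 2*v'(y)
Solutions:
 v(y) = C1 + C2*y^3


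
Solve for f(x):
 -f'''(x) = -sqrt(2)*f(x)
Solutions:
 f(x) = C3*exp(2^(1/6)*x) + (C1*sin(2^(1/6)*sqrt(3)*x/2) + C2*cos(2^(1/6)*sqrt(3)*x/2))*exp(-2^(1/6)*x/2)


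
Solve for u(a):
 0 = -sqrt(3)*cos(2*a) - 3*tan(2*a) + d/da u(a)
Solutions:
 u(a) = C1 - 3*log(cos(2*a))/2 + sqrt(3)*sin(2*a)/2


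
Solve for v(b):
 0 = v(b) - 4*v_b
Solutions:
 v(b) = C1*exp(b/4)


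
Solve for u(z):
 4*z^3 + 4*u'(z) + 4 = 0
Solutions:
 u(z) = C1 - z^4/4 - z


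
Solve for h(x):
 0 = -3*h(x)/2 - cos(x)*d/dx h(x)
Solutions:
 h(x) = C1*(sin(x) - 1)^(3/4)/(sin(x) + 1)^(3/4)


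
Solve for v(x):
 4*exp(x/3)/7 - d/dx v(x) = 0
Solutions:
 v(x) = C1 + 12*exp(x/3)/7


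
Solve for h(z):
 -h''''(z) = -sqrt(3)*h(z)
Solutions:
 h(z) = C1*exp(-3^(1/8)*z) + C2*exp(3^(1/8)*z) + C3*sin(3^(1/8)*z) + C4*cos(3^(1/8)*z)


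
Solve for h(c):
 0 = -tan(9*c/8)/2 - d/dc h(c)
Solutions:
 h(c) = C1 + 4*log(cos(9*c/8))/9


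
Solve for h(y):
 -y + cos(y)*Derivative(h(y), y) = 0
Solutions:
 h(y) = C1 + Integral(y/cos(y), y)


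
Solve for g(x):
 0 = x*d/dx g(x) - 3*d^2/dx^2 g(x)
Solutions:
 g(x) = C1 + C2*erfi(sqrt(6)*x/6)


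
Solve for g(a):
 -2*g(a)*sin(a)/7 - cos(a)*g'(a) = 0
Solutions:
 g(a) = C1*cos(a)^(2/7)


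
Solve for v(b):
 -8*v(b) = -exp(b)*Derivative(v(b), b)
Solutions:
 v(b) = C1*exp(-8*exp(-b))


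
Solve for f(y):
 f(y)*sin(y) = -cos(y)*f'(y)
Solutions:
 f(y) = C1*cos(y)


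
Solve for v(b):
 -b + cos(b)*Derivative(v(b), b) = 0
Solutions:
 v(b) = C1 + Integral(b/cos(b), b)


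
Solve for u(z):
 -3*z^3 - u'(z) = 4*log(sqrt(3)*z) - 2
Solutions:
 u(z) = C1 - 3*z^4/4 - 4*z*log(z) - z*log(9) + 6*z


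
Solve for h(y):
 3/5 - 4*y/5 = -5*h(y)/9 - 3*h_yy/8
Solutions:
 h(y) = C1*sin(2*sqrt(30)*y/9) + C2*cos(2*sqrt(30)*y/9) + 36*y/25 - 27/25


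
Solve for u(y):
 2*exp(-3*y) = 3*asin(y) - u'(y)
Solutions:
 u(y) = C1 + 3*y*asin(y) + 3*sqrt(1 - y^2) + 2*exp(-3*y)/3


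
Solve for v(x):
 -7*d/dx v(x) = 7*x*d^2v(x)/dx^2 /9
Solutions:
 v(x) = C1 + C2/x^8


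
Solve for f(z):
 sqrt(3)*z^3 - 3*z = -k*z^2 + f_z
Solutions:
 f(z) = C1 + k*z^3/3 + sqrt(3)*z^4/4 - 3*z^2/2


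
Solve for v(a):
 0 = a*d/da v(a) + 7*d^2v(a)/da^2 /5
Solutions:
 v(a) = C1 + C2*erf(sqrt(70)*a/14)


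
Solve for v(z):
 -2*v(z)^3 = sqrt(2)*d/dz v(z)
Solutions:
 v(z) = -sqrt(2)*sqrt(-1/(C1 - sqrt(2)*z))/2
 v(z) = sqrt(2)*sqrt(-1/(C1 - sqrt(2)*z))/2


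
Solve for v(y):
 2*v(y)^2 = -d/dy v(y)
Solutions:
 v(y) = 1/(C1 + 2*y)


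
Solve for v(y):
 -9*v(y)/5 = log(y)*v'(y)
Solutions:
 v(y) = C1*exp(-9*li(y)/5)


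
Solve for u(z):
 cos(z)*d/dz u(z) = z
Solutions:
 u(z) = C1 + Integral(z/cos(z), z)


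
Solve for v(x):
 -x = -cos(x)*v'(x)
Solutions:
 v(x) = C1 + Integral(x/cos(x), x)


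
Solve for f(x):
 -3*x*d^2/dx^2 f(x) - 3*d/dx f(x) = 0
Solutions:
 f(x) = C1 + C2*log(x)


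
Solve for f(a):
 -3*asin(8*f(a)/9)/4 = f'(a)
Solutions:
 Integral(1/asin(8*_y/9), (_y, f(a))) = C1 - 3*a/4


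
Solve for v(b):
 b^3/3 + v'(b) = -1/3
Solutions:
 v(b) = C1 - b^4/12 - b/3


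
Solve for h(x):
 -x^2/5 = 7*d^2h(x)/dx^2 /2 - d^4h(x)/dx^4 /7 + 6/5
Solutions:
 h(x) = C1 + C2*x + C3*exp(-7*sqrt(2)*x/2) + C4*exp(7*sqrt(2)*x/2) - x^4/210 - 298*x^2/1715


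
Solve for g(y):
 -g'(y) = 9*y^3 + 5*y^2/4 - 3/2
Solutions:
 g(y) = C1 - 9*y^4/4 - 5*y^3/12 + 3*y/2


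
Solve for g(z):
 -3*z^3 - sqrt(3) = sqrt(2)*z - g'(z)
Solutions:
 g(z) = C1 + 3*z^4/4 + sqrt(2)*z^2/2 + sqrt(3)*z


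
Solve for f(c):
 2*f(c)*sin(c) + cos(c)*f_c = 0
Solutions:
 f(c) = C1*cos(c)^2


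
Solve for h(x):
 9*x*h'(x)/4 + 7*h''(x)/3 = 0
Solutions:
 h(x) = C1 + C2*erf(3*sqrt(42)*x/28)


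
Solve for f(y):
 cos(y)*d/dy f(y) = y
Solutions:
 f(y) = C1 + Integral(y/cos(y), y)


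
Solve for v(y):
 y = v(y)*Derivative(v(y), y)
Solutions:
 v(y) = -sqrt(C1 + y^2)
 v(y) = sqrt(C1 + y^2)


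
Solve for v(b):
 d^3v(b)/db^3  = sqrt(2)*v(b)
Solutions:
 v(b) = C3*exp(2^(1/6)*b) + (C1*sin(2^(1/6)*sqrt(3)*b/2) + C2*cos(2^(1/6)*sqrt(3)*b/2))*exp(-2^(1/6)*b/2)


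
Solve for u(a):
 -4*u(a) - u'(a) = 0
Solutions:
 u(a) = C1*exp(-4*a)


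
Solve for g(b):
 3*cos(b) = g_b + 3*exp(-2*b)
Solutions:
 g(b) = C1 + 3*sin(b) + 3*exp(-2*b)/2


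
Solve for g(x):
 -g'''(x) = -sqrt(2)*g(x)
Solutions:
 g(x) = C3*exp(2^(1/6)*x) + (C1*sin(2^(1/6)*sqrt(3)*x/2) + C2*cos(2^(1/6)*sqrt(3)*x/2))*exp(-2^(1/6)*x/2)


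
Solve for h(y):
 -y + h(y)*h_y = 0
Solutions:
 h(y) = -sqrt(C1 + y^2)
 h(y) = sqrt(C1 + y^2)


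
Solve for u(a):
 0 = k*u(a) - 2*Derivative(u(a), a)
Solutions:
 u(a) = C1*exp(a*k/2)


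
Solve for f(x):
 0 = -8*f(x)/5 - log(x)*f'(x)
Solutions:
 f(x) = C1*exp(-8*li(x)/5)


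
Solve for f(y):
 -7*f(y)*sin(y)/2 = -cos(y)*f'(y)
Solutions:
 f(y) = C1/cos(y)^(7/2)


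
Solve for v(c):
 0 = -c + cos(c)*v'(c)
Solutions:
 v(c) = C1 + Integral(c/cos(c), c)


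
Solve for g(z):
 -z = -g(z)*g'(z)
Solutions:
 g(z) = -sqrt(C1 + z^2)
 g(z) = sqrt(C1 + z^2)


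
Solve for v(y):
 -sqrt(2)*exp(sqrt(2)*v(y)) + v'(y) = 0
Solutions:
 v(y) = sqrt(2)*(2*log(-1/(C1 + sqrt(2)*y)) - log(2))/4


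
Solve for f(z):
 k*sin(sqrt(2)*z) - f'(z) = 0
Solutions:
 f(z) = C1 - sqrt(2)*k*cos(sqrt(2)*z)/2


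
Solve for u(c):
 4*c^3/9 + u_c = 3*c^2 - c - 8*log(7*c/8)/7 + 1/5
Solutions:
 u(c) = C1 - c^4/9 + c^3 - c^2/2 - 8*c*log(c)/7 - 8*c*log(7)/7 + 47*c/35 + 24*c*log(2)/7


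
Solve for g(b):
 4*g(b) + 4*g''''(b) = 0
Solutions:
 g(b) = (C1*sin(sqrt(2)*b/2) + C2*cos(sqrt(2)*b/2))*exp(-sqrt(2)*b/2) + (C3*sin(sqrt(2)*b/2) + C4*cos(sqrt(2)*b/2))*exp(sqrt(2)*b/2)


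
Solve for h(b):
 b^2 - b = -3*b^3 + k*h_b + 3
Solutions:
 h(b) = C1 + 3*b^4/(4*k) + b^3/(3*k) - b^2/(2*k) - 3*b/k


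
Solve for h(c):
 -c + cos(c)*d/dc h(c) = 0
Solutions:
 h(c) = C1 + Integral(c/cos(c), c)


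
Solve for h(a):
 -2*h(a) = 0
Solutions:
 h(a) = 0


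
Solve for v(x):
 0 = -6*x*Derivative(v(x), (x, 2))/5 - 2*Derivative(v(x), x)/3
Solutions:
 v(x) = C1 + C2*x^(4/9)


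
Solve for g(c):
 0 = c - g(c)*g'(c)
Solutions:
 g(c) = -sqrt(C1 + c^2)
 g(c) = sqrt(C1 + c^2)


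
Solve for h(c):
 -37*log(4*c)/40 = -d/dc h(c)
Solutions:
 h(c) = C1 + 37*c*log(c)/40 - 37*c/40 + 37*c*log(2)/20


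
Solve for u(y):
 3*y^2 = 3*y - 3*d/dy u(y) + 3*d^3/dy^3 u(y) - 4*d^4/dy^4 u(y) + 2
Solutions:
 u(y) = C1 + C2*exp(y*((4*sqrt(33) + 23)^(-1/3) + 2 + (4*sqrt(33) + 23)^(1/3))/8)*sin(sqrt(3)*y*(-(4*sqrt(33) + 23)^(1/3) + (4*sqrt(33) + 23)^(-1/3))/8) + C3*exp(y*((4*sqrt(33) + 23)^(-1/3) + 2 + (4*sqrt(33) + 23)^(1/3))/8)*cos(sqrt(3)*y*(-(4*sqrt(33) + 23)^(1/3) + (4*sqrt(33) + 23)^(-1/3))/8) + C4*exp(y*(-(4*sqrt(33) + 23)^(1/3) - 1/(4*sqrt(33) + 23)^(1/3) + 1)/4) - y^3/3 + y^2/2 - 4*y/3


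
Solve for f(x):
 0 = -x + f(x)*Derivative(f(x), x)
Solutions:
 f(x) = -sqrt(C1 + x^2)
 f(x) = sqrt(C1 + x^2)


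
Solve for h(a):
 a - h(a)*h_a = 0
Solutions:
 h(a) = -sqrt(C1 + a^2)
 h(a) = sqrt(C1 + a^2)


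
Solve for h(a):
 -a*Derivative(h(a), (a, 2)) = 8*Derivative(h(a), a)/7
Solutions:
 h(a) = C1 + C2/a^(1/7)


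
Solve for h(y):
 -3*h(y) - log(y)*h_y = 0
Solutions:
 h(y) = C1*exp(-3*li(y))


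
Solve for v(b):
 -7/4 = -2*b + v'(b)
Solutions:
 v(b) = C1 + b^2 - 7*b/4


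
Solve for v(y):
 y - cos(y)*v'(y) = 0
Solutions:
 v(y) = C1 + Integral(y/cos(y), y)


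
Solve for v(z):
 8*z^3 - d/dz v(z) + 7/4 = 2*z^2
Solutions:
 v(z) = C1 + 2*z^4 - 2*z^3/3 + 7*z/4


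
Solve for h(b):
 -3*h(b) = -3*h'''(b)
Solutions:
 h(b) = C3*exp(b) + (C1*sin(sqrt(3)*b/2) + C2*cos(sqrt(3)*b/2))*exp(-b/2)


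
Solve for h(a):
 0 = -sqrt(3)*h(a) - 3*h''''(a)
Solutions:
 h(a) = (C1*sin(sqrt(2)*3^(7/8)*a/6) + C2*cos(sqrt(2)*3^(7/8)*a/6))*exp(-sqrt(2)*3^(7/8)*a/6) + (C3*sin(sqrt(2)*3^(7/8)*a/6) + C4*cos(sqrt(2)*3^(7/8)*a/6))*exp(sqrt(2)*3^(7/8)*a/6)


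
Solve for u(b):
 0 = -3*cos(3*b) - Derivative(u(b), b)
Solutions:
 u(b) = C1 - sin(3*b)


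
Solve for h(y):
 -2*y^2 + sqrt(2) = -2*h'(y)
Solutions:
 h(y) = C1 + y^3/3 - sqrt(2)*y/2


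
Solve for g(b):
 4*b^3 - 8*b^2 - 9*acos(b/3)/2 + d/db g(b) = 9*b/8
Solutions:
 g(b) = C1 - b^4 + 8*b^3/3 + 9*b^2/16 + 9*b*acos(b/3)/2 - 9*sqrt(9 - b^2)/2


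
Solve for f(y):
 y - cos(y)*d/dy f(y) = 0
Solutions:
 f(y) = C1 + Integral(y/cos(y), y)


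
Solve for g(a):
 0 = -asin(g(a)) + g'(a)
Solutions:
 Integral(1/asin(_y), (_y, g(a))) = C1 + a


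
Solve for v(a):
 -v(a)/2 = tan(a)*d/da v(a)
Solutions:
 v(a) = C1/sqrt(sin(a))


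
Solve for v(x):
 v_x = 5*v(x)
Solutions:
 v(x) = C1*exp(5*x)


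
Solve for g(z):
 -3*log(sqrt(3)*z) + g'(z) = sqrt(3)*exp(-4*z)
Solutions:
 g(z) = C1 + 3*z*log(z) + z*(-3 + 3*log(3)/2) - sqrt(3)*exp(-4*z)/4


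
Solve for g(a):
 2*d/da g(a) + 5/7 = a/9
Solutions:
 g(a) = C1 + a^2/36 - 5*a/14


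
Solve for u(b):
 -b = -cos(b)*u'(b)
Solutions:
 u(b) = C1 + Integral(b/cos(b), b)


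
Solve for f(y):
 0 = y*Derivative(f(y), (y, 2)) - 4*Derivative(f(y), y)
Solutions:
 f(y) = C1 + C2*y^5


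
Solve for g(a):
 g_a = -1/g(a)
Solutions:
 g(a) = -sqrt(C1 - 2*a)
 g(a) = sqrt(C1 - 2*a)


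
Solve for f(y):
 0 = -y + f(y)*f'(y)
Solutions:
 f(y) = -sqrt(C1 + y^2)
 f(y) = sqrt(C1 + y^2)


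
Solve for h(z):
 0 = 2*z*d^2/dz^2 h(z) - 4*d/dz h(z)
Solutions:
 h(z) = C1 + C2*z^3


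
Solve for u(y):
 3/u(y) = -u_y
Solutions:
 u(y) = -sqrt(C1 - 6*y)
 u(y) = sqrt(C1 - 6*y)


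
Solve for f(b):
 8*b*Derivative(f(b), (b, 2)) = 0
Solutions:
 f(b) = C1 + C2*b


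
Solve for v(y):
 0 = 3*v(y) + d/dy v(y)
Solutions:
 v(y) = C1*exp(-3*y)


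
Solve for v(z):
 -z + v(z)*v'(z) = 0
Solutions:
 v(z) = -sqrt(C1 + z^2)
 v(z) = sqrt(C1 + z^2)


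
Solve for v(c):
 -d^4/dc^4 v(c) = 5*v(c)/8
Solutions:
 v(c) = (C1*sin(2^(3/4)*5^(1/4)*c/4) + C2*cos(2^(3/4)*5^(1/4)*c/4))*exp(-2^(3/4)*5^(1/4)*c/4) + (C3*sin(2^(3/4)*5^(1/4)*c/4) + C4*cos(2^(3/4)*5^(1/4)*c/4))*exp(2^(3/4)*5^(1/4)*c/4)


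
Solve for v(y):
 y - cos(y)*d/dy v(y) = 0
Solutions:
 v(y) = C1 + Integral(y/cos(y), y)


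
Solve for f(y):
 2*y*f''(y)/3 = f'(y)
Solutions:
 f(y) = C1 + C2*y^(5/2)


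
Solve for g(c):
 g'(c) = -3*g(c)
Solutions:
 g(c) = C1*exp(-3*c)


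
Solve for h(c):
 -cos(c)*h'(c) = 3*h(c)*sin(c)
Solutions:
 h(c) = C1*cos(c)^3


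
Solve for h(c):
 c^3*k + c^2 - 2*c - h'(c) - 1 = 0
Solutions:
 h(c) = C1 + c^4*k/4 + c^3/3 - c^2 - c


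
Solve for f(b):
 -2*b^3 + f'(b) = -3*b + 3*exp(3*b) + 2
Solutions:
 f(b) = C1 + b^4/2 - 3*b^2/2 + 2*b + exp(3*b)


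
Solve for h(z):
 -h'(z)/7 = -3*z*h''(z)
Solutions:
 h(z) = C1 + C2*z^(22/21)


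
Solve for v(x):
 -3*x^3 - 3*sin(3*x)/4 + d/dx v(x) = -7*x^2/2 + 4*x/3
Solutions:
 v(x) = C1 + 3*x^4/4 - 7*x^3/6 + 2*x^2/3 - cos(3*x)/4


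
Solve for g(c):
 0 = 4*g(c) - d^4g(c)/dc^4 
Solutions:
 g(c) = C1*exp(-sqrt(2)*c) + C2*exp(sqrt(2)*c) + C3*sin(sqrt(2)*c) + C4*cos(sqrt(2)*c)


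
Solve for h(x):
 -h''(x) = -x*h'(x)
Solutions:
 h(x) = C1 + C2*erfi(sqrt(2)*x/2)


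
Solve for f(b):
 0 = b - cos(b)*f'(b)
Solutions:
 f(b) = C1 + Integral(b/cos(b), b)


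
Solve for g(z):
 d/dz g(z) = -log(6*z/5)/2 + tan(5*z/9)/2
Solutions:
 g(z) = C1 - z*log(z)/2 - z*log(6) + z/2 + z*log(30)/2 - 9*log(cos(5*z/9))/10


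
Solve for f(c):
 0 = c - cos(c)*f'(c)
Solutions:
 f(c) = C1 + Integral(c/cos(c), c)


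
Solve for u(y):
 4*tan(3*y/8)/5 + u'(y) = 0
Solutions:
 u(y) = C1 + 32*log(cos(3*y/8))/15


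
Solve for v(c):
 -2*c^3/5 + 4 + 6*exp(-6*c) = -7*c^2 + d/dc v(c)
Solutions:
 v(c) = C1 - c^4/10 + 7*c^3/3 + 4*c - exp(-6*c)


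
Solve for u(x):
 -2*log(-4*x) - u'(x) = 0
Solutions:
 u(x) = C1 - 2*x*log(-x) + 2*x*(1 - 2*log(2))


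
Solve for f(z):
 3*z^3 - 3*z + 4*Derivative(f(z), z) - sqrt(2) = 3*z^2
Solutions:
 f(z) = C1 - 3*z^4/16 + z^3/4 + 3*z^2/8 + sqrt(2)*z/4


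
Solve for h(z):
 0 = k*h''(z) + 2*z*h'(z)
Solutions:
 h(z) = C1 + C2*sqrt(k)*erf(z*sqrt(1/k))


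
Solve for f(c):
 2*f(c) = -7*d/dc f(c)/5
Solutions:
 f(c) = C1*exp(-10*c/7)


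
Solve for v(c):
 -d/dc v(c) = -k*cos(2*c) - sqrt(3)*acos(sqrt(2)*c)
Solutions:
 v(c) = C1 + k*sin(2*c)/2 + sqrt(3)*(c*acos(sqrt(2)*c) - sqrt(2)*sqrt(1 - 2*c^2)/2)


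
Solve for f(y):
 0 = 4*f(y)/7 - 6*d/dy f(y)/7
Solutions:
 f(y) = C1*exp(2*y/3)


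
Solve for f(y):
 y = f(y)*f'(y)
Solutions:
 f(y) = -sqrt(C1 + y^2)
 f(y) = sqrt(C1 + y^2)


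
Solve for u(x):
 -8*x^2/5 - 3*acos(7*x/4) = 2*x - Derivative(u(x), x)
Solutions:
 u(x) = C1 + 8*x^3/15 + x^2 + 3*x*acos(7*x/4) - 3*sqrt(16 - 49*x^2)/7


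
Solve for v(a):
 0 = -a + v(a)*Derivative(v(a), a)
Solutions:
 v(a) = -sqrt(C1 + a^2)
 v(a) = sqrt(C1 + a^2)


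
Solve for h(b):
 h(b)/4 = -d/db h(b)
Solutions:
 h(b) = C1*exp(-b/4)


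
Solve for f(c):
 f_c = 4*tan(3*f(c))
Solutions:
 f(c) = -asin(C1*exp(12*c))/3 + pi/3
 f(c) = asin(C1*exp(12*c))/3


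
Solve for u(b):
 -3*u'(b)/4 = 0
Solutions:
 u(b) = C1


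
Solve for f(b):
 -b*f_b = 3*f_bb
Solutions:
 f(b) = C1 + C2*erf(sqrt(6)*b/6)


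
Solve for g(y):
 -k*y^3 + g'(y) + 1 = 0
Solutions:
 g(y) = C1 + k*y^4/4 - y


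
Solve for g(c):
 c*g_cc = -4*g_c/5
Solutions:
 g(c) = C1 + C2*c^(1/5)


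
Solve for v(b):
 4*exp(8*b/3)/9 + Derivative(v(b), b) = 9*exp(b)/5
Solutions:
 v(b) = C1 - exp(8*b/3)/6 + 9*exp(b)/5


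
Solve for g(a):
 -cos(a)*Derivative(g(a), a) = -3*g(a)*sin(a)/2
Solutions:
 g(a) = C1/cos(a)^(3/2)


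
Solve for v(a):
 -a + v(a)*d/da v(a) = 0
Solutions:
 v(a) = -sqrt(C1 + a^2)
 v(a) = sqrt(C1 + a^2)


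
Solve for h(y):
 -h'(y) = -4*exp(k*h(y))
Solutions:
 h(y) = Piecewise((log(-1/(C1*k + 4*k*y))/k, Ne(k, 0)), (nan, True))
 h(y) = Piecewise((C1 + 4*y, Eq(k, 0)), (nan, True))


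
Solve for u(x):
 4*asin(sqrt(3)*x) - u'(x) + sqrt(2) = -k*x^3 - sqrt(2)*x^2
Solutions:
 u(x) = C1 + k*x^4/4 + sqrt(2)*x^3/3 + 4*x*asin(sqrt(3)*x) + sqrt(2)*x + 4*sqrt(3)*sqrt(1 - 3*x^2)/3


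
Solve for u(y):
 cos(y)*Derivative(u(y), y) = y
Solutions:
 u(y) = C1 + Integral(y/cos(y), y)


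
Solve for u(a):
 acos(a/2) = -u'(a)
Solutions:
 u(a) = C1 - a*acos(a/2) + sqrt(4 - a^2)


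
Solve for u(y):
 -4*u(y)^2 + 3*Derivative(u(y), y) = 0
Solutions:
 u(y) = -3/(C1 + 4*y)


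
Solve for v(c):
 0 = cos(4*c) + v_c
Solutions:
 v(c) = C1 - sin(4*c)/4


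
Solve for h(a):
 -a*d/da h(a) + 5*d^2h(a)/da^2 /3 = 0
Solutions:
 h(a) = C1 + C2*erfi(sqrt(30)*a/10)


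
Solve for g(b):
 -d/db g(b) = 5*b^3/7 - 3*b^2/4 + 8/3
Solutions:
 g(b) = C1 - 5*b^4/28 + b^3/4 - 8*b/3


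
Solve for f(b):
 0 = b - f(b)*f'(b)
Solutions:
 f(b) = -sqrt(C1 + b^2)
 f(b) = sqrt(C1 + b^2)


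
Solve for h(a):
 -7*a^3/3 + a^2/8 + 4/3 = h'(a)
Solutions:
 h(a) = C1 - 7*a^4/12 + a^3/24 + 4*a/3


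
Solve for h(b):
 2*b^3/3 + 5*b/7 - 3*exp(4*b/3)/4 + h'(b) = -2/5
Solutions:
 h(b) = C1 - b^4/6 - 5*b^2/14 - 2*b/5 + 9*exp(4*b/3)/16


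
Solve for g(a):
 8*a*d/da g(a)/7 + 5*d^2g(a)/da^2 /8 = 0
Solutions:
 g(a) = C1 + C2*erf(4*sqrt(70)*a/35)


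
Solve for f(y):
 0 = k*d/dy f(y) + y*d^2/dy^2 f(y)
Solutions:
 f(y) = C1 + y^(1 - re(k))*(C2*sin(log(y)*Abs(im(k))) + C3*cos(log(y)*im(k)))


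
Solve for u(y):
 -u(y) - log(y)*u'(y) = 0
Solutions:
 u(y) = C1*exp(-li(y))


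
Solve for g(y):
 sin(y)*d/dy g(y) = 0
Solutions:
 g(y) = C1


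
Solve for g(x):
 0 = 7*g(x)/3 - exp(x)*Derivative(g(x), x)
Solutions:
 g(x) = C1*exp(-7*exp(-x)/3)


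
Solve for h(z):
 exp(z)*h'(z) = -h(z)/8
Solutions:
 h(z) = C1*exp(exp(-z)/8)


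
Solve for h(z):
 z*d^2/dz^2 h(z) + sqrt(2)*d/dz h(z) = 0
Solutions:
 h(z) = C1 + C2*z^(1 - sqrt(2))


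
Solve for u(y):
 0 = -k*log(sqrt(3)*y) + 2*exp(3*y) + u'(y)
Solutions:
 u(y) = C1 + k*y*log(y) + k*y*(-1 + log(3)/2) - 2*exp(3*y)/3


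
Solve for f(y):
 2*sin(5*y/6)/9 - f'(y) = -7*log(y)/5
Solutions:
 f(y) = C1 + 7*y*log(y)/5 - 7*y/5 - 4*cos(5*y/6)/15


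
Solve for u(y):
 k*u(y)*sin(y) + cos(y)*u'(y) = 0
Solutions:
 u(y) = C1*exp(k*log(cos(y)))


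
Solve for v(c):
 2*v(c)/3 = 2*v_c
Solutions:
 v(c) = C1*exp(c/3)


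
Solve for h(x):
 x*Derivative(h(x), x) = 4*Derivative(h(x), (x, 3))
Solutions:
 h(x) = C1 + Integral(C2*airyai(2^(1/3)*x/2) + C3*airybi(2^(1/3)*x/2), x)


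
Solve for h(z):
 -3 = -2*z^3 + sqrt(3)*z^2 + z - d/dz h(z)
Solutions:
 h(z) = C1 - z^4/2 + sqrt(3)*z^3/3 + z^2/2 + 3*z


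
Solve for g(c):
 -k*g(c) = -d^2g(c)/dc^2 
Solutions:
 g(c) = C1*exp(-c*sqrt(k)) + C2*exp(c*sqrt(k))


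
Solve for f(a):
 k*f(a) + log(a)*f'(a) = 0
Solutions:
 f(a) = C1*exp(-k*li(a))


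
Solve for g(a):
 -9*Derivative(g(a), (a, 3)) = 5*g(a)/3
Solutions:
 g(a) = C3*exp(-5^(1/3)*a/3) + (C1*sin(sqrt(3)*5^(1/3)*a/6) + C2*cos(sqrt(3)*5^(1/3)*a/6))*exp(5^(1/3)*a/6)


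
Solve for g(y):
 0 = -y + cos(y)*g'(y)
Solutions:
 g(y) = C1 + Integral(y/cos(y), y)


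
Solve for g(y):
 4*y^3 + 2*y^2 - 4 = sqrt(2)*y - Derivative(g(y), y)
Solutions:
 g(y) = C1 - y^4 - 2*y^3/3 + sqrt(2)*y^2/2 + 4*y


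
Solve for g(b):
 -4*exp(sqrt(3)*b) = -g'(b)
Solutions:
 g(b) = C1 + 4*sqrt(3)*exp(sqrt(3)*b)/3


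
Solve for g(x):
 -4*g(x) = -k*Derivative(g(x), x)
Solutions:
 g(x) = C1*exp(4*x/k)


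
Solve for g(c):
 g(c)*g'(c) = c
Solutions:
 g(c) = -sqrt(C1 + c^2)
 g(c) = sqrt(C1 + c^2)


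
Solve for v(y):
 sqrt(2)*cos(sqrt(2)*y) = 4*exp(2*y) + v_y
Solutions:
 v(y) = C1 - 2*exp(2*y) + sin(sqrt(2)*y)


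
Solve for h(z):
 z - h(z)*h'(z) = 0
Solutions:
 h(z) = -sqrt(C1 + z^2)
 h(z) = sqrt(C1 + z^2)


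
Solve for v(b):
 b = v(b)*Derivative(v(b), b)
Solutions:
 v(b) = -sqrt(C1 + b^2)
 v(b) = sqrt(C1 + b^2)


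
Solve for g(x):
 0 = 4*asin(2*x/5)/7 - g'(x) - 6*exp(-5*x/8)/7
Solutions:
 g(x) = C1 + 4*x*asin(2*x/5)/7 + 2*sqrt(25 - 4*x^2)/7 + 48*exp(-5*x/8)/35


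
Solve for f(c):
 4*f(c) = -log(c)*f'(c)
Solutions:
 f(c) = C1*exp(-4*li(c))


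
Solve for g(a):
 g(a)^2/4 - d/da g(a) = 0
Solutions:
 g(a) = -4/(C1 + a)


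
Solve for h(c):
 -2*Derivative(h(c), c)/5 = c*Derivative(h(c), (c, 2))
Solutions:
 h(c) = C1 + C2*c^(3/5)


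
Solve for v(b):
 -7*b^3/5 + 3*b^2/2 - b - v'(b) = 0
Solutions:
 v(b) = C1 - 7*b^4/20 + b^3/2 - b^2/2


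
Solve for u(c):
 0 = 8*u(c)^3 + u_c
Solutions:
 u(c) = -sqrt(2)*sqrt(-1/(C1 - 8*c))/2
 u(c) = sqrt(2)*sqrt(-1/(C1 - 8*c))/2


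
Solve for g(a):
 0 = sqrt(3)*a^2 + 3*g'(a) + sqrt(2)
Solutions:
 g(a) = C1 - sqrt(3)*a^3/9 - sqrt(2)*a/3


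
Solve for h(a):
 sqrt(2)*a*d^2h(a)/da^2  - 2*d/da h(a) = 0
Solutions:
 h(a) = C1 + C2*a^(1 + sqrt(2))


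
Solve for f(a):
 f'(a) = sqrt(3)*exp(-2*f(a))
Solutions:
 f(a) = log(-sqrt(C1 + 2*sqrt(3)*a))
 f(a) = log(C1 + 2*sqrt(3)*a)/2


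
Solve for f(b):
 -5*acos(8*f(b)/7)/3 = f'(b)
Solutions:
 Integral(1/acos(8*_y/7), (_y, f(b))) = C1 - 5*b/3


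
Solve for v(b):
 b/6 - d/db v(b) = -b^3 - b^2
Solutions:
 v(b) = C1 + b^4/4 + b^3/3 + b^2/12


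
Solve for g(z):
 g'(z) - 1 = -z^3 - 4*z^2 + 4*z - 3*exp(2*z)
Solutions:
 g(z) = C1 - z^4/4 - 4*z^3/3 + 2*z^2 + z - 3*exp(2*z)/2


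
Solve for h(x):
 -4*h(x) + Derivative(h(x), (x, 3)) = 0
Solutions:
 h(x) = C3*exp(2^(2/3)*x) + (C1*sin(2^(2/3)*sqrt(3)*x/2) + C2*cos(2^(2/3)*sqrt(3)*x/2))*exp(-2^(2/3)*x/2)


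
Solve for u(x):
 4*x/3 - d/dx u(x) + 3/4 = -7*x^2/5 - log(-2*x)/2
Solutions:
 u(x) = C1 + 7*x^3/15 + 2*x^2/3 + x*log(-x)/2 + x*(1 + 2*log(2))/4


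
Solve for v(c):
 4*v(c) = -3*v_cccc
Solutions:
 v(c) = (C1*sin(3^(3/4)*c/3) + C2*cos(3^(3/4)*c/3))*exp(-3^(3/4)*c/3) + (C3*sin(3^(3/4)*c/3) + C4*cos(3^(3/4)*c/3))*exp(3^(3/4)*c/3)


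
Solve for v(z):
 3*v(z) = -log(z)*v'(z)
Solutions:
 v(z) = C1*exp(-3*li(z))


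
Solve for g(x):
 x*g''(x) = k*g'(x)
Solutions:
 g(x) = C1 + x^(re(k) + 1)*(C2*sin(log(x)*Abs(im(k))) + C3*cos(log(x)*im(k)))


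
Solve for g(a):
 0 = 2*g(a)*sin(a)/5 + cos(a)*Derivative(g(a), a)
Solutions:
 g(a) = C1*cos(a)^(2/5)


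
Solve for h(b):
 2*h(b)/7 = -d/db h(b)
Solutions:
 h(b) = C1*exp(-2*b/7)


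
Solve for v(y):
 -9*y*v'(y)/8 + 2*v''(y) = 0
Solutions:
 v(y) = C1 + C2*erfi(3*sqrt(2)*y/8)


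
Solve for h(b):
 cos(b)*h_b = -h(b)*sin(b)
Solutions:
 h(b) = C1*cos(b)


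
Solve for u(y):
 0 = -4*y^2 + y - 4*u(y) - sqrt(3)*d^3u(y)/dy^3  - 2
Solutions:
 u(y) = C3*exp(-2^(2/3)*3^(5/6)*y/3) - y^2 + y/4 + (C1*sin(2^(2/3)*3^(1/3)*y/2) + C2*cos(2^(2/3)*3^(1/3)*y/2))*exp(2^(2/3)*3^(5/6)*y/6) - 1/2


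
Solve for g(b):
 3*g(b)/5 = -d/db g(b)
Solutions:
 g(b) = C1*exp(-3*b/5)


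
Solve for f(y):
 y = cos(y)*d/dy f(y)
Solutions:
 f(y) = C1 + Integral(y/cos(y), y)


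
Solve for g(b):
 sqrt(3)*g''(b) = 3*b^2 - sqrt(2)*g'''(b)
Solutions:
 g(b) = C1 + C2*b + C3*exp(-sqrt(6)*b/2) + sqrt(3)*b^4/12 - sqrt(2)*b^3/3 + 2*sqrt(3)*b^2/3


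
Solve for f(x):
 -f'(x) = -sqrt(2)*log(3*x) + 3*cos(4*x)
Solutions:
 f(x) = C1 + sqrt(2)*x*(log(x) - 1) + sqrt(2)*x*log(3) - 3*sin(4*x)/4


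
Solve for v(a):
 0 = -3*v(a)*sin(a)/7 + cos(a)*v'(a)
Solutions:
 v(a) = C1/cos(a)^(3/7)


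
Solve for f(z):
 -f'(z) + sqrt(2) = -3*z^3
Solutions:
 f(z) = C1 + 3*z^4/4 + sqrt(2)*z


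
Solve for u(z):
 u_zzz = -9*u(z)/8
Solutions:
 u(z) = C3*exp(-3^(2/3)*z/2) + (C1*sin(3*3^(1/6)*z/4) + C2*cos(3*3^(1/6)*z/4))*exp(3^(2/3)*z/4)


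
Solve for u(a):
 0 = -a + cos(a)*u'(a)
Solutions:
 u(a) = C1 + Integral(a/cos(a), a)


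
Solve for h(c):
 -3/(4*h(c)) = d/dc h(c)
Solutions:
 h(c) = -sqrt(C1 - 6*c)/2
 h(c) = sqrt(C1 - 6*c)/2


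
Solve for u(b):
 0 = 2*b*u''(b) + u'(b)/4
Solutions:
 u(b) = C1 + C2*b^(7/8)


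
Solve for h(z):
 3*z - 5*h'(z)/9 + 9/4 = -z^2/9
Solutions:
 h(z) = C1 + z^3/15 + 27*z^2/10 + 81*z/20


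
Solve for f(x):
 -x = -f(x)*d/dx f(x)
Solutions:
 f(x) = -sqrt(C1 + x^2)
 f(x) = sqrt(C1 + x^2)


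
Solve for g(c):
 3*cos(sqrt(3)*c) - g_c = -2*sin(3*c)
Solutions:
 g(c) = C1 + sqrt(3)*sin(sqrt(3)*c) - 2*cos(3*c)/3


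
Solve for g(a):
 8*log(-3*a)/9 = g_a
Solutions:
 g(a) = C1 + 8*a*log(-a)/9 + 8*a*(-1 + log(3))/9


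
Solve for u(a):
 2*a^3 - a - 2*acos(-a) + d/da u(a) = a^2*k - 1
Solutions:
 u(a) = C1 - a^4/2 + a^3*k/3 + a^2/2 + 2*a*acos(-a) - a + 2*sqrt(1 - a^2)


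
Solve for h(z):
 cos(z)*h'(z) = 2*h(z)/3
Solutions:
 h(z) = C1*(sin(z) + 1)^(1/3)/(sin(z) - 1)^(1/3)


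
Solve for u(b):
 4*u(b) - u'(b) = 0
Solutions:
 u(b) = C1*exp(4*b)


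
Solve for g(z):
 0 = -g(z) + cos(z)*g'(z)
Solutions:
 g(z) = C1*sqrt(sin(z) + 1)/sqrt(sin(z) - 1)


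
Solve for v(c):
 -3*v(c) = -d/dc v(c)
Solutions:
 v(c) = C1*exp(3*c)


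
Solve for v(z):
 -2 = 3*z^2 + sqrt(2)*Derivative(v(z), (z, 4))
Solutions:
 v(z) = C1 + C2*z + C3*z^2 + C4*z^3 - sqrt(2)*z^6/240 - sqrt(2)*z^4/24


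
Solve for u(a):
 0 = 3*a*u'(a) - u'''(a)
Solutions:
 u(a) = C1 + Integral(C2*airyai(3^(1/3)*a) + C3*airybi(3^(1/3)*a), a)


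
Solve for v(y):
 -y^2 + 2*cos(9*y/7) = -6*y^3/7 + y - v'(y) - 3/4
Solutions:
 v(y) = C1 - 3*y^4/14 + y^3/3 + y^2/2 - 3*y/4 - 14*sin(9*y/7)/9


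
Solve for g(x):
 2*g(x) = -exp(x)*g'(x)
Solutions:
 g(x) = C1*exp(2*exp(-x))


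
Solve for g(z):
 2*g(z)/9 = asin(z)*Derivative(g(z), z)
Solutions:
 g(z) = C1*exp(2*Integral(1/asin(z), z)/9)


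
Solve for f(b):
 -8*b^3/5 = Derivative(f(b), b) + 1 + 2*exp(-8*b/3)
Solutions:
 f(b) = C1 - 2*b^4/5 - b + 3*exp(-8*b/3)/4


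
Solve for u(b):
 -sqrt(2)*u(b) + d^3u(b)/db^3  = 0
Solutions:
 u(b) = C3*exp(2^(1/6)*b) + (C1*sin(2^(1/6)*sqrt(3)*b/2) + C2*cos(2^(1/6)*sqrt(3)*b/2))*exp(-2^(1/6)*b/2)


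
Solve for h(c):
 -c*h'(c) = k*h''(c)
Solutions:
 h(c) = C1 + C2*sqrt(k)*erf(sqrt(2)*c*sqrt(1/k)/2)


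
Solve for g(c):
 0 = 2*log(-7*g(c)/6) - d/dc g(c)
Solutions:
 -Integral(1/(log(-_y) - log(6) + log(7)), (_y, g(c)))/2 = C1 - c


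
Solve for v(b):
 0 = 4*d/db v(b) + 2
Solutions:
 v(b) = C1 - b/2


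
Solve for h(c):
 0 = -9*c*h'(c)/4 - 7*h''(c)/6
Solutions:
 h(c) = C1 + C2*erf(3*sqrt(21)*c/14)


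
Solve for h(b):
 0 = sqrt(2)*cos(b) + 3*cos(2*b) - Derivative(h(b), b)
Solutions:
 h(b) = C1 + sqrt(2)*sin(b) + 3*sin(2*b)/2


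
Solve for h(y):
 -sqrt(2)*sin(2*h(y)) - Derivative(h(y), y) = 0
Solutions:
 h(y) = pi - acos((-C1 - exp(4*sqrt(2)*y))/(C1 - exp(4*sqrt(2)*y)))/2
 h(y) = acos((-C1 - exp(4*sqrt(2)*y))/(C1 - exp(4*sqrt(2)*y)))/2


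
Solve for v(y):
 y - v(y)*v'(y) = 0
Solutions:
 v(y) = -sqrt(C1 + y^2)
 v(y) = sqrt(C1 + y^2)


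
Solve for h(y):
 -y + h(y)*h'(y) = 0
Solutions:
 h(y) = -sqrt(C1 + y^2)
 h(y) = sqrt(C1 + y^2)


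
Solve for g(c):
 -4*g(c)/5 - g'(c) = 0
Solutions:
 g(c) = C1*exp(-4*c/5)


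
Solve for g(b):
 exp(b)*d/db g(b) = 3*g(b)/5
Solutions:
 g(b) = C1*exp(-3*exp(-b)/5)


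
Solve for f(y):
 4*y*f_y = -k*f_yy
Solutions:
 f(y) = C1 + C2*sqrt(k)*erf(sqrt(2)*y*sqrt(1/k))


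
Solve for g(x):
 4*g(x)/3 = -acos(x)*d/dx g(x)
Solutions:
 g(x) = C1*exp(-4*Integral(1/acos(x), x)/3)


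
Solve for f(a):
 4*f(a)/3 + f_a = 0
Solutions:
 f(a) = C1*exp(-4*a/3)


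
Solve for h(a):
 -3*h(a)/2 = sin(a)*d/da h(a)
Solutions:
 h(a) = C1*(cos(a) + 1)^(3/4)/(cos(a) - 1)^(3/4)


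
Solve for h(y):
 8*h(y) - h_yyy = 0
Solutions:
 h(y) = C3*exp(2*y) + (C1*sin(sqrt(3)*y) + C2*cos(sqrt(3)*y))*exp(-y)


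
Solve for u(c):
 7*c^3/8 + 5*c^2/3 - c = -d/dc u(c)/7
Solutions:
 u(c) = C1 - 49*c^4/32 - 35*c^3/9 + 7*c^2/2


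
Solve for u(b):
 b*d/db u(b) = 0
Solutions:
 u(b) = C1


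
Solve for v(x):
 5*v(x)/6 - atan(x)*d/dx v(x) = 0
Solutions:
 v(x) = C1*exp(5*Integral(1/atan(x), x)/6)


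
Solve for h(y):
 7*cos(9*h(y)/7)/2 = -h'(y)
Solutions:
 7*y/2 - 7*log(sin(9*h(y)/7) - 1)/18 + 7*log(sin(9*h(y)/7) + 1)/18 = C1


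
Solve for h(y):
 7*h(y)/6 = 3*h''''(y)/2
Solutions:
 h(y) = C1*exp(-sqrt(3)*7^(1/4)*y/3) + C2*exp(sqrt(3)*7^(1/4)*y/3) + C3*sin(sqrt(3)*7^(1/4)*y/3) + C4*cos(sqrt(3)*7^(1/4)*y/3)


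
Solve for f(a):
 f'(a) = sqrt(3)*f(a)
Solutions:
 f(a) = C1*exp(sqrt(3)*a)


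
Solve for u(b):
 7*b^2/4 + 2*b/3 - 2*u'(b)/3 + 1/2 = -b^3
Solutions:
 u(b) = C1 + 3*b^4/8 + 7*b^3/8 + b^2/2 + 3*b/4


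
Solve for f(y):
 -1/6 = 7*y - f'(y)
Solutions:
 f(y) = C1 + 7*y^2/2 + y/6


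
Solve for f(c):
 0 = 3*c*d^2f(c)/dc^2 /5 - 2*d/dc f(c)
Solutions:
 f(c) = C1 + C2*c^(13/3)


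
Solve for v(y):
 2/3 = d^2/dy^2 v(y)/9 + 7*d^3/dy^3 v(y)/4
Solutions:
 v(y) = C1 + C2*y + C3*exp(-4*y/63) + 3*y^2
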